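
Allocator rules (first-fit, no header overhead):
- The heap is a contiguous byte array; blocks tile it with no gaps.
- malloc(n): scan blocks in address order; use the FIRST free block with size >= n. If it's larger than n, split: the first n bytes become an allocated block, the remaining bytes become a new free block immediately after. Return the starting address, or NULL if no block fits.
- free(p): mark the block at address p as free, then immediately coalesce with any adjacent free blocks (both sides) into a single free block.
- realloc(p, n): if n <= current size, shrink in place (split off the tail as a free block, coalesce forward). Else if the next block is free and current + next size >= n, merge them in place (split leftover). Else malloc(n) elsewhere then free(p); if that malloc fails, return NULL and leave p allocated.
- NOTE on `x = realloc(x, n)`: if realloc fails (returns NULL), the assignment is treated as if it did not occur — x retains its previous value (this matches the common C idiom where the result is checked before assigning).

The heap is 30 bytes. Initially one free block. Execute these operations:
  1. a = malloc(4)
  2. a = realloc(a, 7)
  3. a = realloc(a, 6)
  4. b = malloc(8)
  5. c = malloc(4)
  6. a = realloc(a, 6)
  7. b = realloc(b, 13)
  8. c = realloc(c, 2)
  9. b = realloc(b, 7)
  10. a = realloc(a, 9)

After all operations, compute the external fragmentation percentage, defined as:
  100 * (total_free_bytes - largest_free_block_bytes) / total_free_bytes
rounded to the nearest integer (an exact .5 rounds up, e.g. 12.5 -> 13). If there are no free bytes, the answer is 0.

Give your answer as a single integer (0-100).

Op 1: a = malloc(4) -> a = 0; heap: [0-3 ALLOC][4-29 FREE]
Op 2: a = realloc(a, 7) -> a = 0; heap: [0-6 ALLOC][7-29 FREE]
Op 3: a = realloc(a, 6) -> a = 0; heap: [0-5 ALLOC][6-29 FREE]
Op 4: b = malloc(8) -> b = 6; heap: [0-5 ALLOC][6-13 ALLOC][14-29 FREE]
Op 5: c = malloc(4) -> c = 14; heap: [0-5 ALLOC][6-13 ALLOC][14-17 ALLOC][18-29 FREE]
Op 6: a = realloc(a, 6) -> a = 0; heap: [0-5 ALLOC][6-13 ALLOC][14-17 ALLOC][18-29 FREE]
Op 7: b = realloc(b, 13) -> NULL (b unchanged); heap: [0-5 ALLOC][6-13 ALLOC][14-17 ALLOC][18-29 FREE]
Op 8: c = realloc(c, 2) -> c = 14; heap: [0-5 ALLOC][6-13 ALLOC][14-15 ALLOC][16-29 FREE]
Op 9: b = realloc(b, 7) -> b = 6; heap: [0-5 ALLOC][6-12 ALLOC][13-13 FREE][14-15 ALLOC][16-29 FREE]
Op 10: a = realloc(a, 9) -> a = 16; heap: [0-5 FREE][6-12 ALLOC][13-13 FREE][14-15 ALLOC][16-24 ALLOC][25-29 FREE]
Free blocks: [6 1 5] total_free=12 largest=6 -> 100*(12-6)/12 = 600/12 = 50

Answer: 50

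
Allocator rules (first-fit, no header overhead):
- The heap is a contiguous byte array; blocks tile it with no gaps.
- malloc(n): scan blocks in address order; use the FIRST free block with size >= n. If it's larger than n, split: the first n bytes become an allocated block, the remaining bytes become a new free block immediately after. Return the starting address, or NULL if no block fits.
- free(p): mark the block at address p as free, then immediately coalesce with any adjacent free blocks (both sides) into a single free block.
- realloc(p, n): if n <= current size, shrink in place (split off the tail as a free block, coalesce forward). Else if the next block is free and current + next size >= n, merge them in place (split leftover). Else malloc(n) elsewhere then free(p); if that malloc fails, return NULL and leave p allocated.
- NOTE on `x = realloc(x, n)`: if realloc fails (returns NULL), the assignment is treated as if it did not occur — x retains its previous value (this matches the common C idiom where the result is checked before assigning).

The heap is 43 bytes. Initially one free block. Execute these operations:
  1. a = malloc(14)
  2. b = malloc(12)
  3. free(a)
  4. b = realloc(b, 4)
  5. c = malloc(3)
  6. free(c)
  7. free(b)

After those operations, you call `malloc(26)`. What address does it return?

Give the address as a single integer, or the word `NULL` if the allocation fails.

Answer: 0

Derivation:
Op 1: a = malloc(14) -> a = 0; heap: [0-13 ALLOC][14-42 FREE]
Op 2: b = malloc(12) -> b = 14; heap: [0-13 ALLOC][14-25 ALLOC][26-42 FREE]
Op 3: free(a) -> (freed a); heap: [0-13 FREE][14-25 ALLOC][26-42 FREE]
Op 4: b = realloc(b, 4) -> b = 14; heap: [0-13 FREE][14-17 ALLOC][18-42 FREE]
Op 5: c = malloc(3) -> c = 0; heap: [0-2 ALLOC][3-13 FREE][14-17 ALLOC][18-42 FREE]
Op 6: free(c) -> (freed c); heap: [0-13 FREE][14-17 ALLOC][18-42 FREE]
Op 7: free(b) -> (freed b); heap: [0-42 FREE]
malloc(26): first-fit scan over [0-42 FREE] -> 0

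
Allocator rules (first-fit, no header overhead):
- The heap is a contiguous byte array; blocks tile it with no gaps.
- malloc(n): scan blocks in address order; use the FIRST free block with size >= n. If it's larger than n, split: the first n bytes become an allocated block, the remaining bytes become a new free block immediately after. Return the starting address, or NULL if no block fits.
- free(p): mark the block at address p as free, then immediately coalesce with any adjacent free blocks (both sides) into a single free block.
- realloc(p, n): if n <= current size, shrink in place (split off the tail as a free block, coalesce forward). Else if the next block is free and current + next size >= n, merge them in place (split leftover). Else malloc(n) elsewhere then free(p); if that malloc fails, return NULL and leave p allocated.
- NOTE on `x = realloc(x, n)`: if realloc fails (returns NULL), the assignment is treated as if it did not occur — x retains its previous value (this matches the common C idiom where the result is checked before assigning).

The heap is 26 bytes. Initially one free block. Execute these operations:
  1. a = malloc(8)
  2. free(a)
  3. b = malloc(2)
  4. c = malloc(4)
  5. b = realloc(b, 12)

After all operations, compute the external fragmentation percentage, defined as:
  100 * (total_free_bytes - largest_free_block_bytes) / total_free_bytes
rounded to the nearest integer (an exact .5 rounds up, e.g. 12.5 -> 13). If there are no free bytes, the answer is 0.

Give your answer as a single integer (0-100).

Answer: 20

Derivation:
Op 1: a = malloc(8) -> a = 0; heap: [0-7 ALLOC][8-25 FREE]
Op 2: free(a) -> (freed a); heap: [0-25 FREE]
Op 3: b = malloc(2) -> b = 0; heap: [0-1 ALLOC][2-25 FREE]
Op 4: c = malloc(4) -> c = 2; heap: [0-1 ALLOC][2-5 ALLOC][6-25 FREE]
Op 5: b = realloc(b, 12) -> b = 6; heap: [0-1 FREE][2-5 ALLOC][6-17 ALLOC][18-25 FREE]
Free blocks: [2 8] total_free=10 largest=8 -> 100*(10-8)/10 = 200/10 = 20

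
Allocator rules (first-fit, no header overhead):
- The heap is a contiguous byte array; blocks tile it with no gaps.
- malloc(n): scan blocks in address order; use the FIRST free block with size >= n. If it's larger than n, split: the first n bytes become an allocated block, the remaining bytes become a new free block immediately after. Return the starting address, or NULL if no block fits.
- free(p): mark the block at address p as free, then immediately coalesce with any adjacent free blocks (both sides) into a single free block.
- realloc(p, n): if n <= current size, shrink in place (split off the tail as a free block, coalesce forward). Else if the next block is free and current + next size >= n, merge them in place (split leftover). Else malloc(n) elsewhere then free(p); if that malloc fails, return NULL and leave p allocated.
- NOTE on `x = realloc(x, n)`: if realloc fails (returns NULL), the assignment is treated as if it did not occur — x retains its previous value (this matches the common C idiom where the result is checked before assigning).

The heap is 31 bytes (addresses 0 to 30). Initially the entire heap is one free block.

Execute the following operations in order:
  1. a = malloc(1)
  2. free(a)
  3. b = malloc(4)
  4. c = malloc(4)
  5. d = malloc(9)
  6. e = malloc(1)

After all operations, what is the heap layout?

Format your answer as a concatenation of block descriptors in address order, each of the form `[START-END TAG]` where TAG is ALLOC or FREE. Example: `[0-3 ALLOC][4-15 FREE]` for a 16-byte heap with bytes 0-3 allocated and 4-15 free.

Answer: [0-3 ALLOC][4-7 ALLOC][8-16 ALLOC][17-17 ALLOC][18-30 FREE]

Derivation:
Op 1: a = malloc(1) -> a = 0; heap: [0-0 ALLOC][1-30 FREE]
Op 2: free(a) -> (freed a); heap: [0-30 FREE]
Op 3: b = malloc(4) -> b = 0; heap: [0-3 ALLOC][4-30 FREE]
Op 4: c = malloc(4) -> c = 4; heap: [0-3 ALLOC][4-7 ALLOC][8-30 FREE]
Op 5: d = malloc(9) -> d = 8; heap: [0-3 ALLOC][4-7 ALLOC][8-16 ALLOC][17-30 FREE]
Op 6: e = malloc(1) -> e = 17; heap: [0-3 ALLOC][4-7 ALLOC][8-16 ALLOC][17-17 ALLOC][18-30 FREE]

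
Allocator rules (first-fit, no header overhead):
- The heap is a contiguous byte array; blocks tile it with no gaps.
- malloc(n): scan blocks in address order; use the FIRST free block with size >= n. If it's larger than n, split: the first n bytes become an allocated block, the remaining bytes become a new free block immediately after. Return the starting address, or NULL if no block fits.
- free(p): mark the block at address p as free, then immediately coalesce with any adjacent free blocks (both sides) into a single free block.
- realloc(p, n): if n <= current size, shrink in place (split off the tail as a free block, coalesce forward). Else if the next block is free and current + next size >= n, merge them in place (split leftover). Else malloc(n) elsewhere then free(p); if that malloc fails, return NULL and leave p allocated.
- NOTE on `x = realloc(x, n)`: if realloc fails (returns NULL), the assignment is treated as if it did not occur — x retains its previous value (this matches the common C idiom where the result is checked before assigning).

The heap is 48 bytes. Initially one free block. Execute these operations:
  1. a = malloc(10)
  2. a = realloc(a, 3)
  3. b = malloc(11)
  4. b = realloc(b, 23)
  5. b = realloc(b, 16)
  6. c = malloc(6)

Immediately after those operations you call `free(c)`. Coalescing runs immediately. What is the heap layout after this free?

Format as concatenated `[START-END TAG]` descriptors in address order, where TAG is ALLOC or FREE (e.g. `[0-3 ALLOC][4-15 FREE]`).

Answer: [0-2 ALLOC][3-18 ALLOC][19-47 FREE]

Derivation:
Op 1: a = malloc(10) -> a = 0; heap: [0-9 ALLOC][10-47 FREE]
Op 2: a = realloc(a, 3) -> a = 0; heap: [0-2 ALLOC][3-47 FREE]
Op 3: b = malloc(11) -> b = 3; heap: [0-2 ALLOC][3-13 ALLOC][14-47 FREE]
Op 4: b = realloc(b, 23) -> b = 3; heap: [0-2 ALLOC][3-25 ALLOC][26-47 FREE]
Op 5: b = realloc(b, 16) -> b = 3; heap: [0-2 ALLOC][3-18 ALLOC][19-47 FREE]
Op 6: c = malloc(6) -> c = 19; heap: [0-2 ALLOC][3-18 ALLOC][19-24 ALLOC][25-47 FREE]
free(c): c = 19 -> block [19-24 ALLOC]; mark free, coalesce with adjacent free neighbors -> [0-2 ALLOC][3-18 ALLOC][19-47 FREE]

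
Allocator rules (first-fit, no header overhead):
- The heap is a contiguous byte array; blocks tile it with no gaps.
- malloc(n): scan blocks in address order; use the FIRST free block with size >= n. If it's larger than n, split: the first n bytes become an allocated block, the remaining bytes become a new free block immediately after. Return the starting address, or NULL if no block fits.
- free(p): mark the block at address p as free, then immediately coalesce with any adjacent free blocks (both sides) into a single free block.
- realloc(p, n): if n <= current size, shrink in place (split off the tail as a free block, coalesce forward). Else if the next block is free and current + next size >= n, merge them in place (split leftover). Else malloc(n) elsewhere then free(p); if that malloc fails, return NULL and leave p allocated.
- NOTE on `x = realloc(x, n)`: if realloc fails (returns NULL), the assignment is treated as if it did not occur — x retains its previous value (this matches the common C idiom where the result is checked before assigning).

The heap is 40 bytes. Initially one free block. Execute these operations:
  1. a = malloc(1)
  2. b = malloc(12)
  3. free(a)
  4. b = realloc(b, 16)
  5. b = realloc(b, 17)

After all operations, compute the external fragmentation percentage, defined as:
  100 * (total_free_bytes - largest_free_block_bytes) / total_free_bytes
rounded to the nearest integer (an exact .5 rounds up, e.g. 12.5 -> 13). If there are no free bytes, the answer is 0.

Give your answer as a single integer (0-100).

Answer: 4

Derivation:
Op 1: a = malloc(1) -> a = 0; heap: [0-0 ALLOC][1-39 FREE]
Op 2: b = malloc(12) -> b = 1; heap: [0-0 ALLOC][1-12 ALLOC][13-39 FREE]
Op 3: free(a) -> (freed a); heap: [0-0 FREE][1-12 ALLOC][13-39 FREE]
Op 4: b = realloc(b, 16) -> b = 1; heap: [0-0 FREE][1-16 ALLOC][17-39 FREE]
Op 5: b = realloc(b, 17) -> b = 1; heap: [0-0 FREE][1-17 ALLOC][18-39 FREE]
Free blocks: [1 22] total_free=23 largest=22 -> 100*(23-22)/23 = 100/23 ≈ 4.348 -> rounds to 4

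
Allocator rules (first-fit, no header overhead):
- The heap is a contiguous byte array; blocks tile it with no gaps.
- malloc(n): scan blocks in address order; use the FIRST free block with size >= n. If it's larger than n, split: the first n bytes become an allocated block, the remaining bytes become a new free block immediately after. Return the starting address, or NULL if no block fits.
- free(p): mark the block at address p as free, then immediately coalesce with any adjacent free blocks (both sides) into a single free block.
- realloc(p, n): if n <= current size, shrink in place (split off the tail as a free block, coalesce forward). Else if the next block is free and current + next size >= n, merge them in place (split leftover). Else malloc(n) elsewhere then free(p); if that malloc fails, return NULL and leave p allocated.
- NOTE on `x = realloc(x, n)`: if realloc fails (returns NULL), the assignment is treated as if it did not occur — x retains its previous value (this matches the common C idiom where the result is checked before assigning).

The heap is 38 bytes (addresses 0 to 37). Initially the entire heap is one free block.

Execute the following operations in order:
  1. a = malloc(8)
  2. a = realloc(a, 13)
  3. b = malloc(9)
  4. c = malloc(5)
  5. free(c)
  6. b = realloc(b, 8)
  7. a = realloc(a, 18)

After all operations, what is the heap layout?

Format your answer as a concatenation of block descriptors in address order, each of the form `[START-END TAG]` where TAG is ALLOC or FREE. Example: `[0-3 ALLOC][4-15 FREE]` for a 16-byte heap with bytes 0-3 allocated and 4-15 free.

Op 1: a = malloc(8) -> a = 0; heap: [0-7 ALLOC][8-37 FREE]
Op 2: a = realloc(a, 13) -> a = 0; heap: [0-12 ALLOC][13-37 FREE]
Op 3: b = malloc(9) -> b = 13; heap: [0-12 ALLOC][13-21 ALLOC][22-37 FREE]
Op 4: c = malloc(5) -> c = 22; heap: [0-12 ALLOC][13-21 ALLOC][22-26 ALLOC][27-37 FREE]
Op 5: free(c) -> (freed c); heap: [0-12 ALLOC][13-21 ALLOC][22-37 FREE]
Op 6: b = realloc(b, 8) -> b = 13; heap: [0-12 ALLOC][13-20 ALLOC][21-37 FREE]
Op 7: a = realloc(a, 18) -> NULL (a unchanged); heap: [0-12 ALLOC][13-20 ALLOC][21-37 FREE]

Answer: [0-12 ALLOC][13-20 ALLOC][21-37 FREE]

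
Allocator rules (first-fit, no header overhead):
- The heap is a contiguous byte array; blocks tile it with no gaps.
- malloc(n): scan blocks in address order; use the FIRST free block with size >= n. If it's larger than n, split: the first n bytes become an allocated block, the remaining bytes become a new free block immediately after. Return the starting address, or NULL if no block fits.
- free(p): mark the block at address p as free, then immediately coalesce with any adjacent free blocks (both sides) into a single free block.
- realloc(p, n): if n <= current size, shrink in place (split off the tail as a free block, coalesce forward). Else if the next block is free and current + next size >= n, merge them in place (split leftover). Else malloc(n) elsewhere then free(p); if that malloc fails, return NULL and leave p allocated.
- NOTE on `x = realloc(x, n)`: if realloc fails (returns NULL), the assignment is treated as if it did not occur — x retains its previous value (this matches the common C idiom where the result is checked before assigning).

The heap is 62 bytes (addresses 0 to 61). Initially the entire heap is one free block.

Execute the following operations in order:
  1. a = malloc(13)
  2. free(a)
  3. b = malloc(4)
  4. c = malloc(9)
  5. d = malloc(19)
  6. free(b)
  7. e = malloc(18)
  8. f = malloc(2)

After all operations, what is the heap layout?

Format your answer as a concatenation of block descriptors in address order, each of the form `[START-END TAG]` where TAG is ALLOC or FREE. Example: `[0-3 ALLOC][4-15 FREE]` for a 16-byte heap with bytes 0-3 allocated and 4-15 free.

Answer: [0-1 ALLOC][2-3 FREE][4-12 ALLOC][13-31 ALLOC][32-49 ALLOC][50-61 FREE]

Derivation:
Op 1: a = malloc(13) -> a = 0; heap: [0-12 ALLOC][13-61 FREE]
Op 2: free(a) -> (freed a); heap: [0-61 FREE]
Op 3: b = malloc(4) -> b = 0; heap: [0-3 ALLOC][4-61 FREE]
Op 4: c = malloc(9) -> c = 4; heap: [0-3 ALLOC][4-12 ALLOC][13-61 FREE]
Op 5: d = malloc(19) -> d = 13; heap: [0-3 ALLOC][4-12 ALLOC][13-31 ALLOC][32-61 FREE]
Op 6: free(b) -> (freed b); heap: [0-3 FREE][4-12 ALLOC][13-31 ALLOC][32-61 FREE]
Op 7: e = malloc(18) -> e = 32; heap: [0-3 FREE][4-12 ALLOC][13-31 ALLOC][32-49 ALLOC][50-61 FREE]
Op 8: f = malloc(2) -> f = 0; heap: [0-1 ALLOC][2-3 FREE][4-12 ALLOC][13-31 ALLOC][32-49 ALLOC][50-61 FREE]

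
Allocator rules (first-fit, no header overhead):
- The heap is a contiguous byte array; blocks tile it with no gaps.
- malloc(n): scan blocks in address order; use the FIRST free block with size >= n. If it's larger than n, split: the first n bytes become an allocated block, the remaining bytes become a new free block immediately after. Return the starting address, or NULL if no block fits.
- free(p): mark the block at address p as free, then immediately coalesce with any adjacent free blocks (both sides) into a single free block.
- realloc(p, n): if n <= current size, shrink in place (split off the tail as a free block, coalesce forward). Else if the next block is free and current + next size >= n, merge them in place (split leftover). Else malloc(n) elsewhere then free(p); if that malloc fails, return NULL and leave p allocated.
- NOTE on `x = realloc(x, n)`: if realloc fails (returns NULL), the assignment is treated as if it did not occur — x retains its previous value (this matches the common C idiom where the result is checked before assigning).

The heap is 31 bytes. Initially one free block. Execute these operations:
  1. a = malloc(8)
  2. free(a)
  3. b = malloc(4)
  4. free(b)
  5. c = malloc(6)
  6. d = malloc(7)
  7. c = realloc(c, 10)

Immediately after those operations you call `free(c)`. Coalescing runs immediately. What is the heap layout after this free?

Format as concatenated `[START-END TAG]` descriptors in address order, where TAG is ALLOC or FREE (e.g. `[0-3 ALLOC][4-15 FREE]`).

Op 1: a = malloc(8) -> a = 0; heap: [0-7 ALLOC][8-30 FREE]
Op 2: free(a) -> (freed a); heap: [0-30 FREE]
Op 3: b = malloc(4) -> b = 0; heap: [0-3 ALLOC][4-30 FREE]
Op 4: free(b) -> (freed b); heap: [0-30 FREE]
Op 5: c = malloc(6) -> c = 0; heap: [0-5 ALLOC][6-30 FREE]
Op 6: d = malloc(7) -> d = 6; heap: [0-5 ALLOC][6-12 ALLOC][13-30 FREE]
Op 7: c = realloc(c, 10) -> c = 13; heap: [0-5 FREE][6-12 ALLOC][13-22 ALLOC][23-30 FREE]
free(c): c = 13 -> block [13-22 ALLOC]; mark free, coalesce with adjacent free neighbors -> [0-5 FREE][6-12 ALLOC][13-30 FREE]

Answer: [0-5 FREE][6-12 ALLOC][13-30 FREE]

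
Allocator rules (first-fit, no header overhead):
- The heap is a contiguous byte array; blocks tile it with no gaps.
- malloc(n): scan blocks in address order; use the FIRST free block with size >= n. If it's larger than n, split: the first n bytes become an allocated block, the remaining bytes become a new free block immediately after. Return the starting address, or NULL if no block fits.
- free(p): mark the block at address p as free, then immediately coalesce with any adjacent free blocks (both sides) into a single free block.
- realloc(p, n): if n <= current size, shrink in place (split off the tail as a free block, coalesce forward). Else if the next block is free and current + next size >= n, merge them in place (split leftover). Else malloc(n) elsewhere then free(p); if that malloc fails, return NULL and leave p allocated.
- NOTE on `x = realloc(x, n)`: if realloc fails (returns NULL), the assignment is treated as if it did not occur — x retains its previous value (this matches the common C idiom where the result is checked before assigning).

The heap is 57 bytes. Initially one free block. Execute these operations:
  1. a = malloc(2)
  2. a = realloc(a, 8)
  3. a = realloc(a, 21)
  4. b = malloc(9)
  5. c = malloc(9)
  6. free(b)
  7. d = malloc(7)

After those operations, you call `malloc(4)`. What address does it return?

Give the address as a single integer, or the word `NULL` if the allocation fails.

Answer: 39

Derivation:
Op 1: a = malloc(2) -> a = 0; heap: [0-1 ALLOC][2-56 FREE]
Op 2: a = realloc(a, 8) -> a = 0; heap: [0-7 ALLOC][8-56 FREE]
Op 3: a = realloc(a, 21) -> a = 0; heap: [0-20 ALLOC][21-56 FREE]
Op 4: b = malloc(9) -> b = 21; heap: [0-20 ALLOC][21-29 ALLOC][30-56 FREE]
Op 5: c = malloc(9) -> c = 30; heap: [0-20 ALLOC][21-29 ALLOC][30-38 ALLOC][39-56 FREE]
Op 6: free(b) -> (freed b); heap: [0-20 ALLOC][21-29 FREE][30-38 ALLOC][39-56 FREE]
Op 7: d = malloc(7) -> d = 21; heap: [0-20 ALLOC][21-27 ALLOC][28-29 FREE][30-38 ALLOC][39-56 FREE]
malloc(4): first-fit scan over [0-20 ALLOC][21-27 ALLOC][28-29 FREE][30-38 ALLOC][39-56 FREE] -> 39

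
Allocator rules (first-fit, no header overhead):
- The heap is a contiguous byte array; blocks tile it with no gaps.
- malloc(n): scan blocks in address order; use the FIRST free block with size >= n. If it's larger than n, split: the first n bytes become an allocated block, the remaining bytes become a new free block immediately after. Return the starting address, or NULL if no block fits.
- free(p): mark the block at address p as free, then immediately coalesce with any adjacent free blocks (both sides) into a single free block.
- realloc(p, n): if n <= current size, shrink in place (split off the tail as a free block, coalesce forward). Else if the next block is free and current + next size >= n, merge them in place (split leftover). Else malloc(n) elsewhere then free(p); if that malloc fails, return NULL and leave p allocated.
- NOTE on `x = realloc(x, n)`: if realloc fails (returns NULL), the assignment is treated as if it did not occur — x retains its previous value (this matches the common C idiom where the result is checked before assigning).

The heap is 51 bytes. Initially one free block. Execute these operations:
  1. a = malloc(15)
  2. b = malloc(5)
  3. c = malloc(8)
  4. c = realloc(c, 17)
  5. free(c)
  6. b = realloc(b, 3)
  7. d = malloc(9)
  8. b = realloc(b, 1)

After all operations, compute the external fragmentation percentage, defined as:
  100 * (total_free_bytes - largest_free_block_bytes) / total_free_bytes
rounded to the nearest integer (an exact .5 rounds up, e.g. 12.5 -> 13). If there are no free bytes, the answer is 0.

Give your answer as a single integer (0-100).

Op 1: a = malloc(15) -> a = 0; heap: [0-14 ALLOC][15-50 FREE]
Op 2: b = malloc(5) -> b = 15; heap: [0-14 ALLOC][15-19 ALLOC][20-50 FREE]
Op 3: c = malloc(8) -> c = 20; heap: [0-14 ALLOC][15-19 ALLOC][20-27 ALLOC][28-50 FREE]
Op 4: c = realloc(c, 17) -> c = 20; heap: [0-14 ALLOC][15-19 ALLOC][20-36 ALLOC][37-50 FREE]
Op 5: free(c) -> (freed c); heap: [0-14 ALLOC][15-19 ALLOC][20-50 FREE]
Op 6: b = realloc(b, 3) -> b = 15; heap: [0-14 ALLOC][15-17 ALLOC][18-50 FREE]
Op 7: d = malloc(9) -> d = 18; heap: [0-14 ALLOC][15-17 ALLOC][18-26 ALLOC][27-50 FREE]
Op 8: b = realloc(b, 1) -> b = 15; heap: [0-14 ALLOC][15-15 ALLOC][16-17 FREE][18-26 ALLOC][27-50 FREE]
Free blocks: [2 24] total_free=26 largest=24 -> 100*(26-24)/26 = 200/26 ≈ 7.692 -> rounds to 8

Answer: 8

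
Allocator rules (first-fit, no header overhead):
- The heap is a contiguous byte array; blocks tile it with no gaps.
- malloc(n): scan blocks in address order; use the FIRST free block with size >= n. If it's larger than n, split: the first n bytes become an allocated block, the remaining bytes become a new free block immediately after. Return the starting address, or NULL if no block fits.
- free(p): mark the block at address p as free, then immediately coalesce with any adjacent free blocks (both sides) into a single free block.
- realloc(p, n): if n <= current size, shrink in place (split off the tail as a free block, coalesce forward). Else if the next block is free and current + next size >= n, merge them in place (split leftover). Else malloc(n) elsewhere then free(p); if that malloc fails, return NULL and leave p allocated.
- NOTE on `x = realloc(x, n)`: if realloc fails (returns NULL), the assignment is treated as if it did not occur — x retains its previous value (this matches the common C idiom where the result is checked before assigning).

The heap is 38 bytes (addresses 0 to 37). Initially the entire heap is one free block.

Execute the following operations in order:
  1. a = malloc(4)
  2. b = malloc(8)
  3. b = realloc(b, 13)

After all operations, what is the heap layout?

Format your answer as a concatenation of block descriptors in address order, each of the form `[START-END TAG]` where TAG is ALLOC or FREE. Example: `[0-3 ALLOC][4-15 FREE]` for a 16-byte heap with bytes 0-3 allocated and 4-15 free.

Op 1: a = malloc(4) -> a = 0; heap: [0-3 ALLOC][4-37 FREE]
Op 2: b = malloc(8) -> b = 4; heap: [0-3 ALLOC][4-11 ALLOC][12-37 FREE]
Op 3: b = realloc(b, 13) -> b = 4; heap: [0-3 ALLOC][4-16 ALLOC][17-37 FREE]

Answer: [0-3 ALLOC][4-16 ALLOC][17-37 FREE]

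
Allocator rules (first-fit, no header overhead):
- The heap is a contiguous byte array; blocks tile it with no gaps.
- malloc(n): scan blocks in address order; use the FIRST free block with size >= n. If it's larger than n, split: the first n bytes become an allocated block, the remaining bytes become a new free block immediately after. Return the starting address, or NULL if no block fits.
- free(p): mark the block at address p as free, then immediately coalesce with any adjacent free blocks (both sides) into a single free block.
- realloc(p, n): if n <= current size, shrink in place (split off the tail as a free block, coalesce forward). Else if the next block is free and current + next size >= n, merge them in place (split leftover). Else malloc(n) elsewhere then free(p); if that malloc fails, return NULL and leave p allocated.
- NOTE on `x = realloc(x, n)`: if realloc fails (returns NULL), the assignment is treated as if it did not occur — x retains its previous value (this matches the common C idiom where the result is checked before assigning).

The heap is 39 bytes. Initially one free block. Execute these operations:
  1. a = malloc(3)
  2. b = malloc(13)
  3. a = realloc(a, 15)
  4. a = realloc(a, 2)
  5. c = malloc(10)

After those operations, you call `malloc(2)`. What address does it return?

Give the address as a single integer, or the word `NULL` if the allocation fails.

Op 1: a = malloc(3) -> a = 0; heap: [0-2 ALLOC][3-38 FREE]
Op 2: b = malloc(13) -> b = 3; heap: [0-2 ALLOC][3-15 ALLOC][16-38 FREE]
Op 3: a = realloc(a, 15) -> a = 16; heap: [0-2 FREE][3-15 ALLOC][16-30 ALLOC][31-38 FREE]
Op 4: a = realloc(a, 2) -> a = 16; heap: [0-2 FREE][3-15 ALLOC][16-17 ALLOC][18-38 FREE]
Op 5: c = malloc(10) -> c = 18; heap: [0-2 FREE][3-15 ALLOC][16-17 ALLOC][18-27 ALLOC][28-38 FREE]
malloc(2): first-fit scan over [0-2 FREE][3-15 ALLOC][16-17 ALLOC][18-27 ALLOC][28-38 FREE] -> 0

Answer: 0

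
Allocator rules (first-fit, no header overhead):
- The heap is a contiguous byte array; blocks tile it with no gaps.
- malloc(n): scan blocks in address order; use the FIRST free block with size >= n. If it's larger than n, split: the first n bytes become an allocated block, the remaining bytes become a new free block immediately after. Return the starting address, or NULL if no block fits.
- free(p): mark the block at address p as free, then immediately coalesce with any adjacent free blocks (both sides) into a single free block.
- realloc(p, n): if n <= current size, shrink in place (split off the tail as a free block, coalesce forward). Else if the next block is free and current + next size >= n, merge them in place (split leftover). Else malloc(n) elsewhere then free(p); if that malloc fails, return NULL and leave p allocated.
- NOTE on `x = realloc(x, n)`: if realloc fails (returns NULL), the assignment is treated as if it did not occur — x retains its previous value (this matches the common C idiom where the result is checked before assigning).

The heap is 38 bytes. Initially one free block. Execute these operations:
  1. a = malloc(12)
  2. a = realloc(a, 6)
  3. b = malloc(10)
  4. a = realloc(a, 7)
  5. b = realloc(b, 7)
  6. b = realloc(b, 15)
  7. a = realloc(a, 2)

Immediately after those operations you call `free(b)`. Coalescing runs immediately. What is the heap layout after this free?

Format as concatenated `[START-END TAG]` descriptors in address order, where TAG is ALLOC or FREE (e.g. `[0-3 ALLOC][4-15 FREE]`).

Op 1: a = malloc(12) -> a = 0; heap: [0-11 ALLOC][12-37 FREE]
Op 2: a = realloc(a, 6) -> a = 0; heap: [0-5 ALLOC][6-37 FREE]
Op 3: b = malloc(10) -> b = 6; heap: [0-5 ALLOC][6-15 ALLOC][16-37 FREE]
Op 4: a = realloc(a, 7) -> a = 16; heap: [0-5 FREE][6-15 ALLOC][16-22 ALLOC][23-37 FREE]
Op 5: b = realloc(b, 7) -> b = 6; heap: [0-5 FREE][6-12 ALLOC][13-15 FREE][16-22 ALLOC][23-37 FREE]
Op 6: b = realloc(b, 15) -> b = 23; heap: [0-15 FREE][16-22 ALLOC][23-37 ALLOC]
Op 7: a = realloc(a, 2) -> a = 16; heap: [0-15 FREE][16-17 ALLOC][18-22 FREE][23-37 ALLOC]
free(b): b = 23 -> block [23-37 ALLOC]; mark free, coalesce with adjacent free neighbors -> [0-15 FREE][16-17 ALLOC][18-37 FREE]

Answer: [0-15 FREE][16-17 ALLOC][18-37 FREE]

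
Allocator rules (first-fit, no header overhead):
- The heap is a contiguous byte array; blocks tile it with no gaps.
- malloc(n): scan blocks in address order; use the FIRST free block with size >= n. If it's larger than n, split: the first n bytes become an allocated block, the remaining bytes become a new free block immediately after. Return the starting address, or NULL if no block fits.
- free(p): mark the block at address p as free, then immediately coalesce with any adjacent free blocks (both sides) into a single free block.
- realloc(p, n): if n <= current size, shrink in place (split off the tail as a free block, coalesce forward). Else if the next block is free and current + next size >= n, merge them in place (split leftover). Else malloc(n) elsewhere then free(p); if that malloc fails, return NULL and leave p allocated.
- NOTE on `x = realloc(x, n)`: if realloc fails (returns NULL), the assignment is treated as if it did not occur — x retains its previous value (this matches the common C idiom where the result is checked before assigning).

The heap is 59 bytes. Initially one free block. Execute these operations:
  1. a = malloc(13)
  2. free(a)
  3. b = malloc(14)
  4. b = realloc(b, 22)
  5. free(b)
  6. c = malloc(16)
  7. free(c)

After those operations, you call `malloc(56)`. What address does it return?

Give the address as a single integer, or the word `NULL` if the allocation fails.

Op 1: a = malloc(13) -> a = 0; heap: [0-12 ALLOC][13-58 FREE]
Op 2: free(a) -> (freed a); heap: [0-58 FREE]
Op 3: b = malloc(14) -> b = 0; heap: [0-13 ALLOC][14-58 FREE]
Op 4: b = realloc(b, 22) -> b = 0; heap: [0-21 ALLOC][22-58 FREE]
Op 5: free(b) -> (freed b); heap: [0-58 FREE]
Op 6: c = malloc(16) -> c = 0; heap: [0-15 ALLOC][16-58 FREE]
Op 7: free(c) -> (freed c); heap: [0-58 FREE]
malloc(56): first-fit scan over [0-58 FREE] -> 0

Answer: 0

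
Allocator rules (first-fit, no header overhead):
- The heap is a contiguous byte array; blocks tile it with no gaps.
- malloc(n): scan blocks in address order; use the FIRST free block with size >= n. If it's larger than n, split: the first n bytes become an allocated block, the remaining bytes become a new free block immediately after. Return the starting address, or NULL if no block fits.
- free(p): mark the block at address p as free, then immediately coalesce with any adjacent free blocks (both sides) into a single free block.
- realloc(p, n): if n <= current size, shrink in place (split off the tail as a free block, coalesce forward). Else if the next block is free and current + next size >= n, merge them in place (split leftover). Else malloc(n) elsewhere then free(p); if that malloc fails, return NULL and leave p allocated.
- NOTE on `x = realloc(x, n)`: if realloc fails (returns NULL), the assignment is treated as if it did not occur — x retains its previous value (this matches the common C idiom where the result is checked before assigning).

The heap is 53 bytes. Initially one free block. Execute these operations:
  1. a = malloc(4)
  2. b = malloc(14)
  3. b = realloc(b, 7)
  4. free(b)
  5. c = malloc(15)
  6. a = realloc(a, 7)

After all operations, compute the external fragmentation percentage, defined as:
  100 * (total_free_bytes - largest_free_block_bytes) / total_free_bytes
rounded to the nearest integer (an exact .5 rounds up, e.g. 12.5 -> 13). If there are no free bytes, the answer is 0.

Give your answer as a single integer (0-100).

Answer: 13

Derivation:
Op 1: a = malloc(4) -> a = 0; heap: [0-3 ALLOC][4-52 FREE]
Op 2: b = malloc(14) -> b = 4; heap: [0-3 ALLOC][4-17 ALLOC][18-52 FREE]
Op 3: b = realloc(b, 7) -> b = 4; heap: [0-3 ALLOC][4-10 ALLOC][11-52 FREE]
Op 4: free(b) -> (freed b); heap: [0-3 ALLOC][4-52 FREE]
Op 5: c = malloc(15) -> c = 4; heap: [0-3 ALLOC][4-18 ALLOC][19-52 FREE]
Op 6: a = realloc(a, 7) -> a = 19; heap: [0-3 FREE][4-18 ALLOC][19-25 ALLOC][26-52 FREE]
Free blocks: [4 27] total_free=31 largest=27 -> 100*(31-27)/31 = 400/31 ≈ 12.903 -> rounds to 13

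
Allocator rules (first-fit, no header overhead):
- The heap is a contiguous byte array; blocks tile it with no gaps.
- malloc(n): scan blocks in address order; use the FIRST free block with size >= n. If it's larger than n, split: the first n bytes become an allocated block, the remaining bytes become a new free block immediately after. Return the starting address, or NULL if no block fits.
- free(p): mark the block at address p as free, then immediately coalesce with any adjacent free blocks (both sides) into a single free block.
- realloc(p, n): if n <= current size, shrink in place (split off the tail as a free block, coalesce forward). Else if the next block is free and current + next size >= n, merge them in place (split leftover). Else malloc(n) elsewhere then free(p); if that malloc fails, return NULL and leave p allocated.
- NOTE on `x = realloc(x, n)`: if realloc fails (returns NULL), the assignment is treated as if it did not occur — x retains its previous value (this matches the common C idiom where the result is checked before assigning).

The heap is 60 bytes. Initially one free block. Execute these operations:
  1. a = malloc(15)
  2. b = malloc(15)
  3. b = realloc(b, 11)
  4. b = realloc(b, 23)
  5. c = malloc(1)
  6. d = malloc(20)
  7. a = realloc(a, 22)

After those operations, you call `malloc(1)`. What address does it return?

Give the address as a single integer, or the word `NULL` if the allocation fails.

Answer: 59

Derivation:
Op 1: a = malloc(15) -> a = 0; heap: [0-14 ALLOC][15-59 FREE]
Op 2: b = malloc(15) -> b = 15; heap: [0-14 ALLOC][15-29 ALLOC][30-59 FREE]
Op 3: b = realloc(b, 11) -> b = 15; heap: [0-14 ALLOC][15-25 ALLOC][26-59 FREE]
Op 4: b = realloc(b, 23) -> b = 15; heap: [0-14 ALLOC][15-37 ALLOC][38-59 FREE]
Op 5: c = malloc(1) -> c = 38; heap: [0-14 ALLOC][15-37 ALLOC][38-38 ALLOC][39-59 FREE]
Op 6: d = malloc(20) -> d = 39; heap: [0-14 ALLOC][15-37 ALLOC][38-38 ALLOC][39-58 ALLOC][59-59 FREE]
Op 7: a = realloc(a, 22) -> NULL (a unchanged); heap: [0-14 ALLOC][15-37 ALLOC][38-38 ALLOC][39-58 ALLOC][59-59 FREE]
malloc(1): first-fit scan over [0-14 ALLOC][15-37 ALLOC][38-38 ALLOC][39-58 ALLOC][59-59 FREE] -> 59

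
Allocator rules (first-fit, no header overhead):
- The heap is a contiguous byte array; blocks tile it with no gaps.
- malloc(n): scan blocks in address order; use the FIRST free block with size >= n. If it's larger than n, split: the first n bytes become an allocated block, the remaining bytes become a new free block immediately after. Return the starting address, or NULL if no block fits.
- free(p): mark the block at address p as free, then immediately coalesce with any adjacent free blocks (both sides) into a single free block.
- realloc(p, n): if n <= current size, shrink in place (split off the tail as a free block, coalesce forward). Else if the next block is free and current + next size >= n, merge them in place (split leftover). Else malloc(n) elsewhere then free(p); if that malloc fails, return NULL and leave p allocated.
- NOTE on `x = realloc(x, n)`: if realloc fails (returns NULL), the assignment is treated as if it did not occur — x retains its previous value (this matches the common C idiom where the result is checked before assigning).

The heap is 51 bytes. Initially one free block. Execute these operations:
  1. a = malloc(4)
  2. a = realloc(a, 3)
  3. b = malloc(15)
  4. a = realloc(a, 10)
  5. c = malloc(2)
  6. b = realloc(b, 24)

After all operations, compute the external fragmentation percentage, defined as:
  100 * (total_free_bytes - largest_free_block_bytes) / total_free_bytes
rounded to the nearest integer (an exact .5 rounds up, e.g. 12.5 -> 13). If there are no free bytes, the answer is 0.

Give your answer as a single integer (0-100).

Answer: 4

Derivation:
Op 1: a = malloc(4) -> a = 0; heap: [0-3 ALLOC][4-50 FREE]
Op 2: a = realloc(a, 3) -> a = 0; heap: [0-2 ALLOC][3-50 FREE]
Op 3: b = malloc(15) -> b = 3; heap: [0-2 ALLOC][3-17 ALLOC][18-50 FREE]
Op 4: a = realloc(a, 10) -> a = 18; heap: [0-2 FREE][3-17 ALLOC][18-27 ALLOC][28-50 FREE]
Op 5: c = malloc(2) -> c = 0; heap: [0-1 ALLOC][2-2 FREE][3-17 ALLOC][18-27 ALLOC][28-50 FREE]
Op 6: b = realloc(b, 24) -> NULL (b unchanged); heap: [0-1 ALLOC][2-2 FREE][3-17 ALLOC][18-27 ALLOC][28-50 FREE]
Free blocks: [1 23] total_free=24 largest=23 -> 100*(24-23)/24 = 100/24 ≈ 4.167 -> rounds to 4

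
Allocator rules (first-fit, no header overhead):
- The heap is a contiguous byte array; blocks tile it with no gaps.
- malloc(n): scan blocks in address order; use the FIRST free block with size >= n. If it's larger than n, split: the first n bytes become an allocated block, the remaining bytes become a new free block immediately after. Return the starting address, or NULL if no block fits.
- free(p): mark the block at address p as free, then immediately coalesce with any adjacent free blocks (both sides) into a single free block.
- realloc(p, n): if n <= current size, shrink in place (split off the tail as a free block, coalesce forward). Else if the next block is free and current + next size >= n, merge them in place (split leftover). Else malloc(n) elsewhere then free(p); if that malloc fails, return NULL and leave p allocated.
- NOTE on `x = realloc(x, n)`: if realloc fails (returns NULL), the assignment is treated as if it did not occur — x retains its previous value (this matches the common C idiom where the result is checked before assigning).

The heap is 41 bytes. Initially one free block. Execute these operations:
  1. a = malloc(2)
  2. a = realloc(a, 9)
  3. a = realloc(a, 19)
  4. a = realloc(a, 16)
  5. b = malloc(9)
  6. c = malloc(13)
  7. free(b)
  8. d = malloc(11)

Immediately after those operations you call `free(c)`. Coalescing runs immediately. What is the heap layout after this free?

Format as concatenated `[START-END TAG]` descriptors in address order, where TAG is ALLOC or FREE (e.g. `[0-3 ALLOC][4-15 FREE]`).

Answer: [0-15 ALLOC][16-40 FREE]

Derivation:
Op 1: a = malloc(2) -> a = 0; heap: [0-1 ALLOC][2-40 FREE]
Op 2: a = realloc(a, 9) -> a = 0; heap: [0-8 ALLOC][9-40 FREE]
Op 3: a = realloc(a, 19) -> a = 0; heap: [0-18 ALLOC][19-40 FREE]
Op 4: a = realloc(a, 16) -> a = 0; heap: [0-15 ALLOC][16-40 FREE]
Op 5: b = malloc(9) -> b = 16; heap: [0-15 ALLOC][16-24 ALLOC][25-40 FREE]
Op 6: c = malloc(13) -> c = 25; heap: [0-15 ALLOC][16-24 ALLOC][25-37 ALLOC][38-40 FREE]
Op 7: free(b) -> (freed b); heap: [0-15 ALLOC][16-24 FREE][25-37 ALLOC][38-40 FREE]
Op 8: d = malloc(11) -> d = NULL; heap: [0-15 ALLOC][16-24 FREE][25-37 ALLOC][38-40 FREE]
free(c): c = 25 -> block [25-37 ALLOC]; mark free, coalesce with adjacent free neighbors -> [0-15 ALLOC][16-40 FREE]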